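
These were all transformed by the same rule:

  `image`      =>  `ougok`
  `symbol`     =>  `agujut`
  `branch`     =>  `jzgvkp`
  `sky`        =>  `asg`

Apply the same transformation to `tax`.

Vowels shift forward by 6 and consonants shift forward by 8.
For tax: t(cons)+8=b, a(vowel)+6=g, x(cons)+8=f.

bgf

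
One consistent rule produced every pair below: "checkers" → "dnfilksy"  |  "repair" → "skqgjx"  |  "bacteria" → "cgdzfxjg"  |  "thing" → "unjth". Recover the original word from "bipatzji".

It's a Vigenère-style cipher with numeric key [1,6]: position i shifts by key[i mod 2].
Decoding bipatzji: b−1=a, i−6=c, p−1=o, a−6=u, t−1=s, z−6=t, j−1=i, i−6=c.

acoustic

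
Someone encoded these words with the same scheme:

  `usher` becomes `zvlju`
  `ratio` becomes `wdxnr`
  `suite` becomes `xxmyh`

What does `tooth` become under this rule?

Shifts by position in usher: pos 0: u→z (+5), pos 1: s→v (+3), pos 2: h→l (+4), pos 3: e→j (+5), pos 4: r→u (+3) — repeating every 3. A repeating key of period 3 is used — shifts +5, +3, +4 over and over.
On tooth: t+5=y, o+3=r, o+4=s, t+5=y, h+3=k.

yrsyk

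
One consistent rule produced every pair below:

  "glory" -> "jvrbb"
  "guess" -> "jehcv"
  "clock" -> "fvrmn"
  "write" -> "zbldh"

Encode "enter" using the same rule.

A repeating key of period 2 is used — shifts +3, +10 over and over.
For enter: e+3=h, n+10=x, t+3=w, e+10=o, r+3=u.

hxwou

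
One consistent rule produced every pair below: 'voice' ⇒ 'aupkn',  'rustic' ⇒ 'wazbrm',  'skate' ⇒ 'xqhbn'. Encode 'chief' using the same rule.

In voice: v→a is +5, o→u is +6, i→p is +7, c→k is +8 — the shift increases by 1 each position. The shift increases by 1 at each position, starting from +5: 5, 6, 7, ….
For chief: c+5=h, h+6=n, i+7=p, e+8=m, f+9=o.

hnpmo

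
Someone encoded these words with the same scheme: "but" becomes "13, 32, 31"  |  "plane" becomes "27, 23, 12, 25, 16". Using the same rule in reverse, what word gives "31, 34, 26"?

two

b is letter #2 and maps to 13: an offset of 11. Each letter is replaced by its alphabet position (a=1..z=26) + 11.
Reversing it on 31, 34, 26: 31→(31−11)÷1=20=t, 34→(34−11)÷1=23=w, 26→(26−11)÷1=15=o.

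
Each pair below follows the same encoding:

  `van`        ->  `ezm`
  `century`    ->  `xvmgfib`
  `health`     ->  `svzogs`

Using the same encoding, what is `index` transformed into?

This is the alphabet-reversal cipher (Atbash): a becomes z, b becomes y, etc.
Applying it to index: i↔r, n↔m, d↔w, e↔v, x↔c.

rmwvc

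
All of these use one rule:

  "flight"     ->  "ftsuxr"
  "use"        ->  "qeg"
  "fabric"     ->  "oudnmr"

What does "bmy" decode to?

The output letters match the input read backwards, each shifted +12: flight reversed is thgilf. The word is reversed, then every letter is shifted forward by 12.
Reversing it on bmy: shift back: b−12=p, m−12=a, y−12=m → pam; then reverse → map.

map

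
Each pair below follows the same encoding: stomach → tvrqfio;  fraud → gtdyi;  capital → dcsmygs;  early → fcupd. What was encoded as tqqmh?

sonic

Letter i (0-indexed) is shifted by i+1, so successive shifts are 1, 2, 3, ….
Decoding tqqmh: t−1=s, q−2=o, q−3=n, m−4=i, h−5=c.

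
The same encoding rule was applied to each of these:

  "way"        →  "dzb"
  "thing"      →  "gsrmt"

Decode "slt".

hog

Each pair mirrors across the alphabet (w↔d, a↔z, y↔b): positions sum to 25. This is the alphabet-reversal cipher (Atbash): a becomes z, b becomes y, etc.
Reversing it on slt: s↔h, l↔o, t↔g.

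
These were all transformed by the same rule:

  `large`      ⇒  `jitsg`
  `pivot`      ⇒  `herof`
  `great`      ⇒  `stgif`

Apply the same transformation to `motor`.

cofot

l(11)→j(9) and a(0)→i(8) fit y≡19x+8 (mod 26); the inverse of 19 mod 26 is 11. This is an affine cipher: with a=0,…,z=25, each position x becomes (19x+8) mod 26.
Applying it to motor: m(12)→19·12+8≡2=c; o(14)→19·14+8≡14=o; t(19)→19·19+8≡5=f; o(14)→19·14+8≡14=o; r(17)→19·17+8≡19=t (all mod 26).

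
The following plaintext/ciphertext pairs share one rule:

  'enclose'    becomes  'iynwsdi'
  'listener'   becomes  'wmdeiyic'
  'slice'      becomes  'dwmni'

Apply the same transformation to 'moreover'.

xscisgic

The shift depends on letter class: consonant n→y is +11, but vowel e→i is +4. The rule splits by letter class: vowels +4, consonants +11.
Applying it to moreover: m(cons)+11=x, o(vowel)+4=s, r(cons)+11=c, e(vowel)+4=i, o(vowel)+4=s, v(cons)+11=g, e(vowel)+4=i, r(cons)+11=c.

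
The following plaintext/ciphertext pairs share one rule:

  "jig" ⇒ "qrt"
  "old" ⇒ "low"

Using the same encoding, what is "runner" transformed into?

ifmmvi

Each pair mirrors across the alphabet (j↔q, i↔r, g↔t): positions sum to 25. Each letter is replaced by its mirror in the alphabet: a↔z, b↔y, c↔x, and so on (the Atbash cipher).
For runner: r↔i, u↔f, n↔m, n↔m, e↔v, r↔i.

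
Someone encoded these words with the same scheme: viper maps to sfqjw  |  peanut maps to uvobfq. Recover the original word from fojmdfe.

decline

The word is reversed, then every letter is shifted forward by 1.
Decoding fojmdfe: shift back: f−1=e, o−1=n, j−1=i, m−1=l, d−1=c, f−1=e, e−1=d → enilced; then reverse → decline.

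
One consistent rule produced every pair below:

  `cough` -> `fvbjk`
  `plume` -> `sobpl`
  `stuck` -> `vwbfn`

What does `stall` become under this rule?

vwhoo

The shift depends on letter class: consonant c→f is +3, but vowel o→v is +7. Vowels shift forward by 7 and consonants shift forward by 3.
Applying it to stall: s(cons)+3=v, t(cons)+3=w, a(vowel)+7=h, l(cons)+3=o, l(cons)+3=o.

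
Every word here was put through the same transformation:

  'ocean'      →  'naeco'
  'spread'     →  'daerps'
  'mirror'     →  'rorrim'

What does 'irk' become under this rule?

The output letters match the input read backwards: ocean reversed is naeco. It's just the letters in reverse order.
Applying it to irk: reverse → kri.

kri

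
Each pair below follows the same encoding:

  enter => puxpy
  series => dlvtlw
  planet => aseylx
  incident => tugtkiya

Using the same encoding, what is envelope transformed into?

Shifts by position in enter: pos 0: e→p (+11), pos 1: n→u (+7), pos 2: t→x (+4), pos 3: e→p (+11), pos 4: r→y (+7) — repeating every 3. A repeating key of period 3 is used — shifts +11, +7, +4 over and over.
Applying it to envelope: e+11=p, n+7=u, v+4=z, e+11=p, l+7=s, o+4=s, p+11=a, e+7=l.

puzpssal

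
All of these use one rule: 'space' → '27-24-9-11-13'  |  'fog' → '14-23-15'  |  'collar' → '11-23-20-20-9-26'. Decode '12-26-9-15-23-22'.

dragon

The number is (letter's place in the alphabet, a=1) + 8.
Reversing it on 12-26-9-15-23-22: 12→(12−8)÷1=4=d, 26→(26−8)÷1=18=r, 9→(9−8)÷1=1=a, 15→(15−8)÷1=7=g, 23→(23−8)÷1=15=o, 22→(22−8)÷1=14=n.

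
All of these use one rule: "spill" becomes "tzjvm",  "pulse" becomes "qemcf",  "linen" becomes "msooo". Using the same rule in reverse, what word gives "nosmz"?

mercy

The shifts repeat in a cycle of length 2: positions 0,1,… shift by +1, +10, then the pattern repeats.
Reversing it on nosmz: n−1=m, o−10=e, s−1=r, m−10=c, z−1=y.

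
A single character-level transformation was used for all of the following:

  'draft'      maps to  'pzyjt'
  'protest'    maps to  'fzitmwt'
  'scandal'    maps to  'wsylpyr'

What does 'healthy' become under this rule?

dmyrtde

d(3)→p(15) and r(17)→z(25) fit y≡23x+24 (mod 26); the inverse of 23 mod 26 is 17. This is an affine cipher: with a=0,…,z=25, each position x becomes (23x+24) mod 26.
On healthy: h(7)→23·7+24≡3=d; e(4)→23·4+24≡12=m; a(0)→23·0+24≡24=y; l(11)→23·11+24≡17=r; t(19)→23·19+24≡19=t; h(7)→23·7+24≡3=d; y(24)→23·24+24≡4=e (all mod 26).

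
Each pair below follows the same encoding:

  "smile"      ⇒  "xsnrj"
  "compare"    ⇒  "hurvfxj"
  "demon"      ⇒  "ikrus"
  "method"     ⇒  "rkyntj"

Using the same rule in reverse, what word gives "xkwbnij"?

A repeating key of period 2 is used — shifts +5, +6 over and over.
Undoing it on xkwbnij: x−5=s, k−6=e, w−5=r, b−6=v, n−5=i, i−6=c, j−5=e.

service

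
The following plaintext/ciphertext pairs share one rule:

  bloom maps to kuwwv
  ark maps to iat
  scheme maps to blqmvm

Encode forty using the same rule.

owach

The shift depends on letter class: consonant b→k is +9, but vowel o→w is +8. Vowels shift forward by 8 and consonants shift forward by 9.
Applying it to forty: f(cons)+9=o, o(vowel)+8=w, r(cons)+9=a, t(cons)+9=c, y(cons)+9=h.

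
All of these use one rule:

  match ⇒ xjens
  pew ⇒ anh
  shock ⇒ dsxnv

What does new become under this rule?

The shift depends on letter class: consonant m→x is +11, but vowel a→j is +9. Vowels shift forward by 9 and consonants shift forward by 11.
On new: n(cons)+11=y, e(vowel)+9=n, w(cons)+11=h.

ynh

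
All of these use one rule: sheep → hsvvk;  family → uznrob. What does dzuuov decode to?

Letters are reflected about the middle of the alphabet (position → 25−position): Atbash.
Reversing it on dzuuov: d↔w, z↔a, u↔f, u↔f, o↔l, v↔e.

waffle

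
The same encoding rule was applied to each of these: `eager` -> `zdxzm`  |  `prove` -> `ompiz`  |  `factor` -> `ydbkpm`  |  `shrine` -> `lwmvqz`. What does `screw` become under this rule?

lbmzh

e(4)→z(25) and a(0)→d(3) fit y≡25x+3 (mod 26); the inverse of 25 mod 26 is 25. Treating letters as 0–25, the rule is x ↦ 25x + 3 (mod 26).
For screw: s(18)→25·18+3≡11=l; c(2)→25·2+3≡1=b; r(17)→25·17+3≡12=m; e(4)→25·4+3≡25=z; w(22)→25·22+3≡7=h (all mod 26).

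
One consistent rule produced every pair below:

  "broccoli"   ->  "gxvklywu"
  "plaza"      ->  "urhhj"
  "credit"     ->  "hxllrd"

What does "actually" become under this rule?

fiacjvwk

The shift increases by 1 at each position, starting from +5: 5, 6, 7, ….
Applying it to actually: a+5=f, c+6=i, t+7=a, u+8=c, a+9=j, l+10=v, l+11=w, y+12=k.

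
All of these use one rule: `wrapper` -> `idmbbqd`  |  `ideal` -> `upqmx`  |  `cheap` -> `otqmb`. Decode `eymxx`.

Compare letters: w→i is +12, r→d is +12, a→m is +12 — a constant shift. Every letter moves 12 places later in the alphabet, wrapping around z→a.
Decoding eymxx: e−12=s, y−12=m, m−12=a, x−12=l, x−12=l.

small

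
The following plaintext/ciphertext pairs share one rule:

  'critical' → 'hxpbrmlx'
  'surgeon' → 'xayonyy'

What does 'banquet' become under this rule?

gguydoe

Each letter shifts forward by (position + 5), i.e. 5, 6, 7, … — the shift grows by one for each successive letter.
On banquet: b+5=g, a+6=g, n+7=u, q+8=y, u+9=d, e+10=o, t+11=e.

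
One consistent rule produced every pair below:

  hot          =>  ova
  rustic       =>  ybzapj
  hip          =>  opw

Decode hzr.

ask

Each letter is shifted forward by 7 in the alphabet (a Caesar shift of +7).
Decoding hzr: h−7=a, z−7=s, r−7=k.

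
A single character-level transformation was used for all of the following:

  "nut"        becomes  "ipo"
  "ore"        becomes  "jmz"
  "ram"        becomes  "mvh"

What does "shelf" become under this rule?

Compare letters: n→i is +21, u→p is +21, t→o is +21 — a constant shift. It's a constant shift of +21 (ROT21).
On shelf: s+21=n, h+21=c, e+21=z, l+21=g, f+21=a.

nczga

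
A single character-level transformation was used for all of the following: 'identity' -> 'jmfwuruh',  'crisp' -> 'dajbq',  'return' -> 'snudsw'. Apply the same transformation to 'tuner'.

Shifts by position in identity: pos 0: i→j (+1), pos 1: d→m (+9), pos 2: e→f (+1), pos 3: n→w (+9) — repeating every 2. It's a Vigenère-style cipher with numeric key [1,9]: position i shifts by key[i mod 2].
On tuner: t+1=u, u+9=d, n+1=o, e+9=n, r+1=s.

udons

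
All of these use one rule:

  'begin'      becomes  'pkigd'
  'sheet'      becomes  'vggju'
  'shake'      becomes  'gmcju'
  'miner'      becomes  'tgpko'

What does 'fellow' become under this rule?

yqnngh

The output letters match the input read backwards, each shifted +2: begin reversed is nigeb. Two steps: reverse the string, then apply a Caesar shift of +2.
Applying it to fellow: reverse → wollef; then shift: w+2=y, o+2=q, l+2=n, l+2=n, e+2=g, f+2=h.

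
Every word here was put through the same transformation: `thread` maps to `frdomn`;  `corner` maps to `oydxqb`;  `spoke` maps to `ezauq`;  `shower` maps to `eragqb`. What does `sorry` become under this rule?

eydbk

It's a Vigenère-style cipher with numeric key [12,10]: position i shifts by key[i mod 2].
For sorry: s+12=e, o+10=y, r+12=d, r+10=b, y+12=k.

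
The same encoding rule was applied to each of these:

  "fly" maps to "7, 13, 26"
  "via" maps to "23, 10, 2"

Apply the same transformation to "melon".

f is letter #6 and maps to 7: an offset of 1. Each letter is replaced by its alphabet position (a=1..z=26) + 1.
For melon: m=13→14, e=5→6, l=12→13, o=15→16, n=14→15.

14, 6, 13, 16, 15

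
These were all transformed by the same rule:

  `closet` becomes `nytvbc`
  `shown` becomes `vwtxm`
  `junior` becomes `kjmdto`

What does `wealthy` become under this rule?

xbzycwl

Each letter's alphabet position (a=0..z=25) is mapped through 7·x+25 mod 26 — an affine cipher.
Applying it to wealthy: w(22)→7·22+25≡23=x; e(4)→7·4+25≡1=b; a(0)→7·0+25≡25=z; l(11)→7·11+25≡24=y; t(19)→7·19+25≡2=c; h(7)→7·7+25≡22=w; y(24)→7·24+25≡11=l (all mod 26).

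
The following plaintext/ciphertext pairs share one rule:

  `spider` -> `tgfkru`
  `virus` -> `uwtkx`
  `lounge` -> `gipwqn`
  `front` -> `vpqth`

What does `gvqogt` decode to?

remote

The output letters match the input read backwards, each shifted +2: spider reversed is redips. The word is reversed, then every letter is shifted forward by 2.
Reversing it on gvqogt: shift back: g−2=e, v−2=t, q−2=o, o−2=m, g−2=e, t−2=r → etomer; then reverse → remote.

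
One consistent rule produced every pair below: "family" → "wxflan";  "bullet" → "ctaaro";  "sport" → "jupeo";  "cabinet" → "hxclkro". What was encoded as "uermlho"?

f(5)→w(22) and a(0)→x(23) fit y≡5x+23 (mod 26); the inverse of 5 mod 26 is 21. This is an affine cipher: with a=0,…,z=25, each position x becomes (5x+23) mod 26.
Decoding uermlho: u(20)→21·(20−23)≡15=p; e(4)→21·(4−23)≡17=r; r(17)→21·(17−23)≡4=e; m(12)→21·(12−23)≡3=d; l(11)→21·(11−23)≡8=i; h(7)→21·(7−23)≡2=c; o(14)→21·(14−23)≡19=t (all mod 26).

predict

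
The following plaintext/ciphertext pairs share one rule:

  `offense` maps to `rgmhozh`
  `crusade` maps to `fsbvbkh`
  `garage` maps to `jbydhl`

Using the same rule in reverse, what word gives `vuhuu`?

Shifts by position in offense: pos 0: o→r (+3), pos 1: f→g (+1), pos 2: f→m (+7), pos 3: e→h (+3), pos 4: n→o (+1), pos 5: s→z (+7) — repeating every 3. It's a Vigenère-style cipher with numeric key [3,1,7]: position i shifts by key[i mod 3].
Decoding vuhuu: v−3=s, u−1=t, h−7=a, u−3=r, u−1=t.

start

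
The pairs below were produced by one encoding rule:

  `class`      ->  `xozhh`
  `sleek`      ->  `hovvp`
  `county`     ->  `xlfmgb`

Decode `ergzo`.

This is the alphabet-reversal cipher (Atbash): a becomes z, b becomes y, etc.
Reversing it on ergzo: e↔v, r↔i, g↔t, z↔a, o↔l.

vital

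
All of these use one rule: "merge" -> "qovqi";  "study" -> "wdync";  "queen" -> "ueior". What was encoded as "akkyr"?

Shifts by position in merge: pos 0: m→q (+4), pos 1: e→o (+10), pos 2: r→v (+4), pos 3: g→q (+10) — repeating every 2. The shifts repeat in a cycle of length 2: positions 0,1,… shift by +4, +10, then the pattern repeats.
Reversing it on akkyr: a−4=w, k−10=a, k−4=g, y−10=o, r−4=n.

wagon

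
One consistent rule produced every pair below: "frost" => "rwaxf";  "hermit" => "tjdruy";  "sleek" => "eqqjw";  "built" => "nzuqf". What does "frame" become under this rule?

Shifts by position in frost: pos 0: f→r (+12), pos 1: r→w (+5), pos 2: o→a (+12), pos 3: s→x (+5) — repeating every 2. The shifts repeat in a cycle of length 2: positions 0,1,… shift by +12, +5, then the pattern repeats.
For frame: f+12=r, r+5=w, a+12=m, m+5=r, e+12=q.

rwmrq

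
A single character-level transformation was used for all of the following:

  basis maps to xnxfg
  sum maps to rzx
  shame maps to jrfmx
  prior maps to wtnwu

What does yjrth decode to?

The output letters match the input read backwards, each shifted +5: basis reversed is sisab. Read the word backwards and shift each letter +5.
Reversing it on yjrth: shift back: y−5=t, j−5=e, r−5=m, t−5=o, h−5=c → temoc; then reverse → comet.

comet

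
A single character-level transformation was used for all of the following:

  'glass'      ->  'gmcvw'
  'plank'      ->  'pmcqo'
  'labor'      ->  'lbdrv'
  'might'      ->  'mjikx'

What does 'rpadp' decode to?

royal

In glass: g→g is +0, l→m is +1, a→c is +2, s→v is +3 — the shift increases by 1 each position. Each letter shifts forward by its position index (0, 1, 2, …) — the shift grows by one for each successive letter.
Reversing it on rpadp: r−0=r, p−1=o, a−2=y, d−3=a, p−4=l.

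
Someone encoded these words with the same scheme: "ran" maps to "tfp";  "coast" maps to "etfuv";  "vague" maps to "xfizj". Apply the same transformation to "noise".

Vowels shift forward by 5 and consonants shift forward by 2.
For noise: n(cons)+2=p, o(vowel)+5=t, i(vowel)+5=n, s(cons)+2=u, e(vowel)+5=j.

ptnuj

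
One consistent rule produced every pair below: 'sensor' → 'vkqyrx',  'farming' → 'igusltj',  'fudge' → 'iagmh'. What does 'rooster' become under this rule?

uurywku

Shifts by position in sensor: pos 0: s→v (+3), pos 1: e→k (+6), pos 2: n→q (+3), pos 3: s→y (+6) — repeating every 2. The shifts repeat in a cycle of length 2: positions 0,1,… shift by +3, +6, then the pattern repeats.
On rooster: r+3=u, o+6=u, o+3=r, s+6=y, t+3=w, e+6=k, r+3=u.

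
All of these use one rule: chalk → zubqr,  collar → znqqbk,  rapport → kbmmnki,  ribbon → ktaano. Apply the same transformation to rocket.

c(2)→z(25) and h(7)→u(20) fit y≡25x+1 (mod 26); the inverse of 25 mod 26 is 25. Treating letters as 0–25, the rule is x ↦ 25x + 1 (mod 26).
On rocket: r(17)→25·17+1≡10=k; o(14)→25·14+1≡13=n; c(2)→25·2+1≡25=z; k(10)→25·10+1≡17=r; e(4)→25·4+1≡23=x; t(19)→25·19+1≡8=i (all mod 26).

knzrxi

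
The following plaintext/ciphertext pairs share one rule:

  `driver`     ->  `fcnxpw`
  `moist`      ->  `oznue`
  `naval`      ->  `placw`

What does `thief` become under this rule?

A repeating key of period 3 is used — shifts +2, +11, +5 over and over.
For thief: t+2=v, h+11=s, i+5=n, e+2=g, f+11=q.

vsngq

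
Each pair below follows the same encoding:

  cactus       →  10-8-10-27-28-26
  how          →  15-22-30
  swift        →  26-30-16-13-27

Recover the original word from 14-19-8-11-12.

c is letter #3 and maps to 10: an offset of 7. Letters become their 1-based position plus 7 (so a→8, b→9, …).
Decoding 14-19-8-11-12: 14→(14−7)÷1=7=g, 19→(19−7)÷1=12=l, 8→(8−7)÷1=1=a, 11→(11−7)÷1=4=d, 12→(12−7)÷1=5=e.

glade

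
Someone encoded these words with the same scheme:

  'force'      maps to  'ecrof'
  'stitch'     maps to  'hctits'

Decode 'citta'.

attic

It's just the letters in reverse order.
Decoding citta: then reverse → attic.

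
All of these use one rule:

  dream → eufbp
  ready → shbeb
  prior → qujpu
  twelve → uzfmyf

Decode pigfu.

offer

Shifts by position in dream: pos 0: d→e (+1), pos 1: r→u (+3), pos 2: e→f (+1), pos 3: a→b (+1), pos 4: m→p (+3) — repeating every 3. It's a Vigenère-style cipher with numeric key [1,3,1]: position i shifts by key[i mod 3].
Undoing it on pigfu: p−1=o, i−3=f, g−1=f, f−1=e, u−3=r.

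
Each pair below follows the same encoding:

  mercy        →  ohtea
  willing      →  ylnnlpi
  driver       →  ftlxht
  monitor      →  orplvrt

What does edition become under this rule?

The shift depends on letter class: consonant m→o is +2, but vowel e→h is +3. Vowels shift forward by 3 and consonants shift forward by 2.
On edition: e(vowel)+3=h, d(cons)+2=f, i(vowel)+3=l, t(cons)+2=v, i(vowel)+3=l, o(vowel)+3=r, n(cons)+2=p.

hflvlrp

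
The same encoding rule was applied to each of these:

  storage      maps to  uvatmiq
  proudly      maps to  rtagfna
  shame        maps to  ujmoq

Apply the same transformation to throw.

Two shifts are in play — +12 for a/e/i/o/u, +2 for every other letter.
For throw: t(cons)+2=v, h(cons)+2=j, r(cons)+2=t, o(vowel)+12=a, w(cons)+2=y.

vjtay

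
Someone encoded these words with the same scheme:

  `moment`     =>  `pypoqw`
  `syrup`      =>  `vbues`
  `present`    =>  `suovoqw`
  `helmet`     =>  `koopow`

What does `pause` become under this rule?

The shift depends on letter class: consonant m→p is +3, but vowel o→y is +10. Vowels shift forward by 10 and consonants shift forward by 3.
On pause: p(cons)+3=s, a(vowel)+10=k, u(vowel)+10=e, s(cons)+3=v, e(vowel)+10=o.

skevo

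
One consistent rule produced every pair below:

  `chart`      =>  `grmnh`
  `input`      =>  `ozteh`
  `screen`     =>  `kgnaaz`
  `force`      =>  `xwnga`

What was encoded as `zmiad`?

naked

c(2)→g(6) and h(7)→r(17) fit y≡23x+12 (mod 26); the inverse of 23 mod 26 is 17. Each letter's alphabet position (a=0..z=25) is mapped through 23·x+12 mod 26 — an affine cipher.
Decoding zmiad: z(25)→17·(25−12)≡13=n; m(12)→17·(12−12)≡0=a; i(8)→17·(8−12)≡10=k; a(0)→17·(0−12)≡4=e; d(3)→17·(3−12)≡3=d (all mod 26).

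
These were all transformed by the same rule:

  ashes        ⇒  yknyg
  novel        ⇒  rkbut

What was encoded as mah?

Read the word backwards and shift each letter +6.
Decoding mah: shift back: m−6=g, a−6=u, h−6=b → gub; then reverse → bug.

bug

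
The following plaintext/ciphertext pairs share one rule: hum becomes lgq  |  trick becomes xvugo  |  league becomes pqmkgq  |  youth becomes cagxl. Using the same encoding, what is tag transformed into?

The shift depends on letter class: consonant h→l is +4, but vowel u→g is +12. Vowels shift forward by 12 and consonants shift forward by 4.
Applying it to tag: t(cons)+4=x, a(vowel)+12=m, g(cons)+4=k.

xmk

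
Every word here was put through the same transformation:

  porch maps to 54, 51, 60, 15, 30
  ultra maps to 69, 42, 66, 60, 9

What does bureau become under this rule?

Each letter becomes 3×(its alphabet position, a=1..z=26) + 6.
Applying it to bureau: b=2→12, u=21→69, r=18→60, e=5→21, a=1→9, u=21→69.

12, 69, 60, 21, 9, 69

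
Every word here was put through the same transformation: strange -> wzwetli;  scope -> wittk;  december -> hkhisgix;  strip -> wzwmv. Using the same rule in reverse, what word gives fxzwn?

The shifts repeat in a cycle of length 3: positions 0,1,… shift by +4, +6, +5, then the pattern repeats.
Undoing it on fxzwn: f−4=b, x−6=r, z−5=u, w−4=s, n−6=h.

brush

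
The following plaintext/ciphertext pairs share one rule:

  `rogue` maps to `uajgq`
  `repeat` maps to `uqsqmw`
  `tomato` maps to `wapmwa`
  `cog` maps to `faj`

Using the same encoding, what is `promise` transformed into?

suapuvq

The shift depends on letter class: consonant r→u is +3, but vowel o→a is +12. Vowels shift forward by 12 and consonants shift forward by 3.
For promise: p(cons)+3=s, r(cons)+3=u, o(vowel)+12=a, m(cons)+3=p, i(vowel)+12=u, s(cons)+3=v, e(vowel)+12=q.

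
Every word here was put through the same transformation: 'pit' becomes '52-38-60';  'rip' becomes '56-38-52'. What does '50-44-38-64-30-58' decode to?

p(#16)→52 and i(#9)→38: differences scale by 2, so n = 2·pos + 20. Each letter becomes 2×(its alphabet position, a=1..z=26) + 20.
Decoding 50-44-38-64-30-58: 50→(50−20)÷2=15=o, 44→(44−20)÷2=12=l, 38→(38−20)÷2=9=i, 64→(64−20)÷2=22=v, 30→(30−20)÷2=5=e, 58→(58−20)÷2=19=s.

olives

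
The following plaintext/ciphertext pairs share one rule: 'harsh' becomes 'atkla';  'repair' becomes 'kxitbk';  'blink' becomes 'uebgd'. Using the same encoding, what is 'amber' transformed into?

tfuxk

This is a Caesar cipher with shift 19.
For amber: a+19=t, m+19=f, b+19=u, e+19=x, r+19=k.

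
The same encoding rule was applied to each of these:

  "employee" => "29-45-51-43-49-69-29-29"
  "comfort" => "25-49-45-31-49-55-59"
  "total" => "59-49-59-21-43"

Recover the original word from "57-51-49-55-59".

The formula is n = 2×(alphabet index, a=1) + 19.
Reversing it on 57-51-49-55-59: 57→(57−19)÷2=19=s, 51→(51−19)÷2=16=p, 49→(49−19)÷2=15=o, 55→(55−19)÷2=18=r, 59→(59−19)÷2=20=t.

sport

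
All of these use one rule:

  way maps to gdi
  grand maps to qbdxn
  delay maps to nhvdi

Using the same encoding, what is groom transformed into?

The rule splits by letter class: vowels +3, consonants +10.
Applying it to groom: g(cons)+10=q, r(cons)+10=b, o(vowel)+3=r, o(vowel)+3=r, m(cons)+10=w.

qbrrw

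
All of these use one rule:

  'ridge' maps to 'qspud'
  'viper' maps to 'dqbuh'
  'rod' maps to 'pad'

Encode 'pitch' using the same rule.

tofub

Read the word backwards and shift each letter +12.
On pitch: reverse → hctip; then shift: h+12=t, c+12=o, t+12=f, i+12=u, p+12=b.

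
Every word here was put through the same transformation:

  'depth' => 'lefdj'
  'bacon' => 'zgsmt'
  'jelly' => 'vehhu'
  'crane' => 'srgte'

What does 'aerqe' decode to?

merge

Each letter's alphabet position (a=0..z=25) is mapped through 19·x+6 mod 26 — an affine cipher.
Undoing it on aerqe: a(0)→11·(0−6)≡12=m; e(4)→11·(4−6)≡4=e; r(17)→11·(17−6)≡17=r; q(16)→11·(16−6)≡6=g; e(4)→11·(4−6)≡4=e (all mod 26).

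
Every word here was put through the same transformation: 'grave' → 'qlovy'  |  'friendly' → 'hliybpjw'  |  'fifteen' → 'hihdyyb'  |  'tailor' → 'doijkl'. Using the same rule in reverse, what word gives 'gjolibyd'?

Treating letters as 0–25, the rule is x ↦ 9x + 14 (mod 26).
Reversing it on gjolibyd: g(6)→3·(6−14)≡2=c; j(9)→3·(9−14)≡11=l; o(14)→3·(14−14)≡0=a; l(11)→3·(11−14)≡17=r; i(8)→3·(8−14)≡8=i; b(1)→3·(1−14)≡13=n; y(24)→3·(24−14)≡4=e; d(3)→3·(3−14)≡19=t (all mod 26).

clarinet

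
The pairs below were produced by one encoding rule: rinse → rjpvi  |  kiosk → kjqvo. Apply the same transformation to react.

rfcfx

In rinse: r→r is +0, i→j is +1, n→p is +2, s→v is +3 — the shift increases by 1 each position. Letter i (0-indexed) is shifted by i+0, so successive shifts are 0, 1, 2, ….
Applying it to react: r+0=r, e+1=f, a+2=c, c+3=f, t+4=x.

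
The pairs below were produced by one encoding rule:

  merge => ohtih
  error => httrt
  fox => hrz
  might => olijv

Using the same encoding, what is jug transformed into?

lxi

The shift depends on letter class: consonant m→o is +2, but vowel e→h is +3. Two shifts are in play — +3 for a/e/i/o/u, +2 for every other letter.
Applying it to jug: j(cons)+2=l, u(vowel)+3=x, g(cons)+2=i.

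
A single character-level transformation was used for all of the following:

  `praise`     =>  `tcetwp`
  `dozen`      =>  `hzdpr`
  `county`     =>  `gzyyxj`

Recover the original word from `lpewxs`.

Shifts by position in praise: pos 0: p→t (+4), pos 1: r→c (+11), pos 2: a→e (+4), pos 3: i→t (+11) — repeating every 2. It's a Vigenère-style cipher with numeric key [4,11]: position i shifts by key[i mod 2].
Undoing it on lpewxs: l−4=h, p−11=e, e−4=a, w−11=l, x−4=t, s−11=h.

health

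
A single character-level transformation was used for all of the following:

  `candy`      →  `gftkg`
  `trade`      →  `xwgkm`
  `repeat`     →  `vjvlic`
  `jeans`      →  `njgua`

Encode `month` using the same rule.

qttap

In candy: c→g is +4, a→f is +5, n→t is +6, d→k is +7 — the shift increases by 1 each position. The shift increases by 1 at each position, starting from +4: 4, 5, 6, ….
Applying it to month: m+4=q, o+5=t, n+6=t, t+7=a, h+8=p.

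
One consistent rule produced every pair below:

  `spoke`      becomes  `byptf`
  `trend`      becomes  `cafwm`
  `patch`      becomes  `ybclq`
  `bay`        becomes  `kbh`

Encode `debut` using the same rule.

The rule splits by letter class: vowels +1, consonants +9.
On debut: d(cons)+9=m, e(vowel)+1=f, b(cons)+9=k, u(vowel)+1=v, t(cons)+9=c.

mfkvc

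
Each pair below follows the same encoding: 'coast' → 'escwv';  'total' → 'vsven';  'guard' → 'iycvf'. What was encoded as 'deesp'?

bacon

It's a Vigenère-style cipher with numeric key [2,4]: position i shifts by key[i mod 2].
Reversing it on deesp: d−2=b, e−4=a, e−2=c, s−4=o, p−2=n.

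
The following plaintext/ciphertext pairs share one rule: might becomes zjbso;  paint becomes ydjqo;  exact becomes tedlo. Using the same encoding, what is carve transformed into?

m(12)→z(25) and i(8)→j(9) fit y≡17x+3 (mod 26); the inverse of 17 mod 26 is 23. Each letter's alphabet position (a=0..z=25) is mapped through 17·x+3 mod 26 — an affine cipher.
On carve: c(2)→17·2+3≡11=l; a(0)→17·0+3≡3=d; r(17)→17·17+3≡6=g; v(21)→17·21+3≡22=w; e(4)→17·4+3≡19=t (all mod 26).

ldgwt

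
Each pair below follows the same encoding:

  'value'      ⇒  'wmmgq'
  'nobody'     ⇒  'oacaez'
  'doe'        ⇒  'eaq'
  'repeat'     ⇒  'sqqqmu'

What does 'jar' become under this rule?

The shift depends on letter class: consonant v→w is +1, but vowel a→m is +12. Vowels shift forward by 12 and consonants shift forward by 1.
Applying it to jar: j(cons)+1=k, a(vowel)+12=m, r(cons)+1=s.

kms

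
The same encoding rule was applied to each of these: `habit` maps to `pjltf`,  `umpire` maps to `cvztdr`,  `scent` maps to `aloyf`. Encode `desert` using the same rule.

Letter i (0-indexed) is shifted by i+8, so successive shifts are 8, 9, 10, ….
On desert: d+8=l, e+9=n, s+10=c, e+11=p, r+12=d, t+13=g.

lncpdg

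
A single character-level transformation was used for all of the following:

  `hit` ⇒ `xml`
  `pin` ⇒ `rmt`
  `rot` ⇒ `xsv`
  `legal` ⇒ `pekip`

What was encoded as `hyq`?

mud

Read the word backwards and shift each letter +4.
Decoding hyq: shift back: h−4=d, y−4=u, q−4=m → dum; then reverse → mud.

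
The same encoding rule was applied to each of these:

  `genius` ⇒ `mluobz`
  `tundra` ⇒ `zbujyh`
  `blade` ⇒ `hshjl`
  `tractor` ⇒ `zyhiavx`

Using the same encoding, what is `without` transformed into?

A repeating key of period 3 is used — shifts +6, +7, +7 over and over.
Applying it to without: w+6=c, i+7=p, t+7=a, h+6=n, o+7=v, u+7=b, t+6=z.

cpanvbz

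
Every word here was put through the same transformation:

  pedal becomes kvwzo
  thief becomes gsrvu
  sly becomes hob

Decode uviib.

ferry

Letters are reflected about the middle of the alphabet (position → 25−position): Atbash.
Reversing it on uviib: u↔f, v↔e, i↔r, i↔r, b↔y.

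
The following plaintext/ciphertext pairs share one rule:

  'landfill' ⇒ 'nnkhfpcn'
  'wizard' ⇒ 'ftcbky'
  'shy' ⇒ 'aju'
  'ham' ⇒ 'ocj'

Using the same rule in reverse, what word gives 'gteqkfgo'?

mediocre

The output letters match the input read backwards, each shifted +2: landfill reversed is llifdnal. Two steps: reverse the string, then apply a Caesar shift of +2.
Undoing it on gteqkfgo: shift back: g−2=e, t−2=r, e−2=c, q−2=o, k−2=i, f−2=d, g−2=e, o−2=m → ercoidem; then reverse → mediocre.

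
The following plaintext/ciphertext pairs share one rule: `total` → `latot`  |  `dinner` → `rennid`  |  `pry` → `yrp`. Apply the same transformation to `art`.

The word is simply reversed.
Applying it to art: reverse → tra.

tra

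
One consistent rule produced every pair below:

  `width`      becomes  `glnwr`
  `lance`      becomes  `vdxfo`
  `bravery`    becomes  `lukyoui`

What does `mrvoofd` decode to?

Shifts by position in width: pos 0: w→g (+10), pos 1: i→l (+3), pos 2: d→n (+10), pos 3: t→w (+3) — repeating every 2. A repeating key of period 2 is used — shifts +10, +3 over and over.
Decoding mrvoofd: m−10=c, r−3=o, v−10=l, o−3=l, o−10=e, f−3=c, d−10=t.

collect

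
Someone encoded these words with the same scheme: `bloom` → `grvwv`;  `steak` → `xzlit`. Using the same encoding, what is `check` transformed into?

Each letter shifts forward by (position + 5), i.e. 5, 6, 7, … — the shift grows by one for each successive letter.
On check: c+5=h, h+6=n, e+7=l, c+8=k, k+9=t.

hnlkt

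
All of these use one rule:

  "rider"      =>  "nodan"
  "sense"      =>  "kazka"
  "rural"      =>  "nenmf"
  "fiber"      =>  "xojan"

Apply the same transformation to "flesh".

r(17)→n(13) and i(8)→o(14) fit y≡23x+12 (mod 26); the inverse of 23 mod 26 is 17. Treating letters as 0–25, the rule is x ↦ 23x + 12 (mod 26).
For flesh: f(5)→23·5+12≡23=x; l(11)→23·11+12≡5=f; e(4)→23·4+12≡0=a; s(18)→23·18+12≡10=k; h(7)→23·7+12≡17=r (all mod 26).

xfakr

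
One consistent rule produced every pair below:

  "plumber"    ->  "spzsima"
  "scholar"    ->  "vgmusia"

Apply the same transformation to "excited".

Letter i (0-indexed) is shifted by i+3, so successive shifts are 3, 4, 5, ….
Applying it to excited: e+3=h, x+4=b, c+5=h, i+6=o, t+7=a, e+8=m, d+9=m.

hbhoamm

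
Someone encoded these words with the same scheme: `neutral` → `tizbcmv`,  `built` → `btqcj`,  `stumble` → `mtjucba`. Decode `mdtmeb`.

Two steps: reverse the string, then apply a Caesar shift of +8.
Reversing it on mdtmeb: shift back: m−8=e, d−8=v, t−8=l, m−8=e, e−8=w, b−8=t → evlewt; then reverse → twelve.

twelve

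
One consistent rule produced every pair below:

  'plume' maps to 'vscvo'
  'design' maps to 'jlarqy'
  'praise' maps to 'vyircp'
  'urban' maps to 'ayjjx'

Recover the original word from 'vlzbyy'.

In plume: p→v is +6, l→s is +7, u→c is +8, m→v is +9 — the shift increases by 1 each position. Letter i (0-indexed) is shifted by i+6, so successive shifts are 6, 7, 8, ….
Undoing it on vlzbyy: v−6=p, l−7=e, z−8=r, b−9=s, y−10=o, y−11=n.

person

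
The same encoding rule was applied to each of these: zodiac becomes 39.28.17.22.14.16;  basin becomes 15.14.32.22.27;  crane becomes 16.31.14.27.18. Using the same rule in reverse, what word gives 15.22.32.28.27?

bison

z is letter #26 and maps to 39: an offset of 13. Each letter is replaced by its alphabet position (a=1..z=26) + 13.
Reversing it on 15.22.32.28.27: 15→(15−13)÷1=2=b, 22→(22−13)÷1=9=i, 32→(32−13)÷1=19=s, 28→(28−13)÷1=15=o, 27→(27−13)÷1=14=n.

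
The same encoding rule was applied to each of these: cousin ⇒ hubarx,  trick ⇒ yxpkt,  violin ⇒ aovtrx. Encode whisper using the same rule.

In cousin: c→h is +5, o→u is +6, u→b is +7, s→a is +8 — the shift increases by 1 each position. Each letter shifts forward by (position + 5), i.e. 5, 6, 7, … — the shift grows by one for each successive letter.
For whisper: w+5=b, h+6=n, i+7=p, s+8=a, p+9=y, e+10=o, r+11=c.

bnpayoc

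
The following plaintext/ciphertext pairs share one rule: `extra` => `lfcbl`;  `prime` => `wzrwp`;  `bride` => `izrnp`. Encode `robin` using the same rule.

ywksy

In extra: e→l is +7, x→f is +8, t→c is +9, r→b is +10 — the shift increases by 1 each position. Letter i (0-indexed) is shifted by i+7, so successive shifts are 7, 8, 9, ….
Applying it to robin: r+7=y, o+8=w, b+9=k, i+10=s, n+11=y.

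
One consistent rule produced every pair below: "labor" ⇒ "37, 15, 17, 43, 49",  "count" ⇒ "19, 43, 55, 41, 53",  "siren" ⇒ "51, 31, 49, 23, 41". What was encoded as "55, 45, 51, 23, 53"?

upset

Each letter becomes 2×(its alphabet position, a=1..z=26) + 13.
Reversing it on 55, 45, 51, 23, 53: 55→(55−13)÷2=21=u, 45→(45−13)÷2=16=p, 51→(51−13)÷2=19=s, 23→(23−13)÷2=5=e, 53→(53−13)÷2=20=t.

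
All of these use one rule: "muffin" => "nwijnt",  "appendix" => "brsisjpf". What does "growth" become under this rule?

In muffin: m→n is +1, u→w is +2, f→i is +3, f→j is +4 — the shift increases by 1 each position. The shift increases by 1 at each position, starting from +1: 1, 2, 3, ….
Applying it to growth: g+1=h, r+2=t, o+3=r, w+4=a, t+5=y, h+6=n.

htrayn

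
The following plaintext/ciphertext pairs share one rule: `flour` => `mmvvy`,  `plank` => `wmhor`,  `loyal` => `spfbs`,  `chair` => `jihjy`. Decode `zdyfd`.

screw

Shifts by position in flour: pos 0: f→m (+7), pos 1: l→m (+1), pos 2: o→v (+7), pos 3: u→v (+1) — repeating every 2. The shifts repeat in a cycle of length 2: positions 0,1,… shift by +7, +1, then the pattern repeats.
Reversing it on zdyfd: z−7=s, d−1=c, y−7=r, f−1=e, d−7=w.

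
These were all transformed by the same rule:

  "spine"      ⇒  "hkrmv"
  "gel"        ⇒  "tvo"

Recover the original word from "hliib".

sorry

Each pair mirrors across the alphabet (s↔h, p↔k, i↔r): positions sum to 25. Each letter is replaced by its mirror in the alphabet: a↔z, b↔y, c↔x, and so on (the Atbash cipher).
Decoding hliib: h↔s, l↔o, i↔r, i↔r, b↔y.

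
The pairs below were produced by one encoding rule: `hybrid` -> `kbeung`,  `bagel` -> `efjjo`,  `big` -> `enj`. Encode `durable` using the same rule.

The shift depends on letter class: consonant h→k is +3, but vowel i→n is +5. The rule splits by letter class: vowels +5, consonants +3.
Applying it to durable: d(cons)+3=g, u(vowel)+5=z, r(cons)+3=u, a(vowel)+5=f, b(cons)+3=e, l(cons)+3=o, e(vowel)+5=j.

gzufeoj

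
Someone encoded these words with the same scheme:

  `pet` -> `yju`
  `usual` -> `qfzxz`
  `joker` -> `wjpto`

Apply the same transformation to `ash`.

The output letters match the input read backwards, each shifted +5: pet reversed is tep. The word is reversed, then every letter is shifted forward by 5.
On ash: reverse → hsa; then shift: h+5=m, s+5=x, a+5=f.

mxf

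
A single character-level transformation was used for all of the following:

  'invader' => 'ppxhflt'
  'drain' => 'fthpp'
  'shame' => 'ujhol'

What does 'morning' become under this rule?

ovtpppi

The shift depends on letter class: consonant n→p is +2, but vowel i→p is +7. The rule splits by letter class: vowels +7, consonants +2.
For morning: m(cons)+2=o, o(vowel)+7=v, r(cons)+2=t, n(cons)+2=p, i(vowel)+7=p, n(cons)+2=p, g(cons)+2=i.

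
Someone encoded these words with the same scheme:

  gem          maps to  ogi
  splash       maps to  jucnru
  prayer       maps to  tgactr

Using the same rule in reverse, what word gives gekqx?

The output letters match the input read backwards, each shifted +2: gem reversed is meg. Two steps: reverse the string, then apply a Caesar shift of +2.
Undoing it on gekqx: shift back: g−2=e, e−2=c, k−2=i, q−2=o, x−2=v → eciov; then reverse → voice.

voice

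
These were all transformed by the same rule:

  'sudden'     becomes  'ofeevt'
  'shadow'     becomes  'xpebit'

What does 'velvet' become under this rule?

The output letters match the input read backwards, each shifted +1: sudden reversed is neddus. The word is reversed, then every letter is shifted forward by 1.
Applying it to velvet: reverse → tevlev; then shift: t+1=u, e+1=f, v+1=w, l+1=m, e+1=f, v+1=w.

ufwmfw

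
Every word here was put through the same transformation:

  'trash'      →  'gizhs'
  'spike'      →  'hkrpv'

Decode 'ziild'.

Each pair mirrors across the alphabet (t↔g, r↔i, a↔z): positions sum to 25. This is the alphabet-reversal cipher (Atbash): a becomes z, b becomes y, etc.
Decoding ziild: z↔a, i↔r, i↔r, l↔o, d↔w.

arrow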